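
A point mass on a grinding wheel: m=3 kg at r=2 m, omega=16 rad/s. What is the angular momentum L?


Given: m = 3 kg, r = 2 m, omega = 16 rad/s
For a point mass: I = m*r^2
I = 3*2^2 = 3*4 = 12
L = I*omega = 12*16
L = 192 kg*m^2/s

192 kg*m^2/s


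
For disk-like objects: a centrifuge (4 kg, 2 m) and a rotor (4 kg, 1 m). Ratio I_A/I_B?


Given: M1=4 kg, R1=2 m, M2=4 kg, R2=1 m
For a disk: I = (1/2)*M*R^2, so I_A/I_B = (M1*R1^2)/(M2*R2^2)
M1*R1^2 = 4*4 = 16
M2*R2^2 = 4*1 = 4
I_A/I_B = 16/4 = 4

4


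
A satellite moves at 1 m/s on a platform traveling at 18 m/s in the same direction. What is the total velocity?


Given: object velocity = 1 m/s, platform velocity = 18 m/s (same direction)
Using classical velocity addition: v_total = v_object + v_platform
v_total = 1 + 18
v_total = 19 m/s

19 m/s


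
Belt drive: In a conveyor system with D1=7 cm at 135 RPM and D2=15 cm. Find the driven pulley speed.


Given: D1 = 7 cm, w1 = 135 RPM, D2 = 15 cm
Using D1*w1 = D2*w2
w2 = D1*w1 / D2
w2 = 7*135 / 15
w2 = 945 / 15
w2 = 63 RPM

63 RPM


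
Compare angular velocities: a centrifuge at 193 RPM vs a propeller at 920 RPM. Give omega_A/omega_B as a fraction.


Given: RPM_A = 193, RPM_B = 920
omega = 2*pi*RPM/60, so omega_A/omega_B = RPM_A / RPM_B
omega_A/omega_B = 193 / 920
omega_A/omega_B = 193/920

193/920


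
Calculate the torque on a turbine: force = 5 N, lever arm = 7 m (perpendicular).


Given: F = 5 N, r = 7 m, angle = 90 deg (perpendicular)
Using tau = F * r * sin(90)
sin(90) = 1
tau = 5 * 7 * 1
tau = 35 Nm

35 Nm


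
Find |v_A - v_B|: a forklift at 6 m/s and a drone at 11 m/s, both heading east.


Given: v_A = 6 m/s east, v_B = 11 m/s east
Both move in the same direction; relative speed = |v_A - v_B|
|6 - 11| = |-5|
= 5 m/s

5 m/s


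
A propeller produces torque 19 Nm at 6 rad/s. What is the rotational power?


Given: tau = 19 Nm, omega = 6 rad/s
Using P = tau * omega
P = 19 * 6
P = 114 W

114 W


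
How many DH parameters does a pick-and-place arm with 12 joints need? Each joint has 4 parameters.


Given: 12 joints, 4 DH parameters per joint (d, theta, a, alpha)
Total DH parameters = number_of_joints * 4
Total = 12 * 4
Total = 48

48


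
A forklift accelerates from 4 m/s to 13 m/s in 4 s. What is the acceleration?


Given: initial velocity v0 = 4 m/s, final velocity v = 13 m/s, time t = 4 s
Using a = (v - v0) / t
a = (13 - 4) / 4
a = 9 / 4
a = 9/4 m/s^2

9/4 m/s^2


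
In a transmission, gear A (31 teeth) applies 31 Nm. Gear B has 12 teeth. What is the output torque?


Given: N1 = 31, N2 = 12, T1 = 31 Nm
Using T2/T1 = N2/N1
T2 = T1 * N2 / N1
T2 = 31 * 12 / 31
T2 = 372 / 31
T2 = 12 Nm

12 Nm


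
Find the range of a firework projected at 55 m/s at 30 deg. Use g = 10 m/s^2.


Given: v0 = 55 m/s, theta = 30 deg, g = 10 m/s^2
sin(2*30) = sin(60) = sqrt(3)/2
Using R = v0^2 * sin(2*theta) / g
R = 55^2 * (sqrt(3)/2) / 10
R = 3025 * sqrt(3) / 20
R = 605/4*sqrt(3) m

605/4*sqrt(3) m


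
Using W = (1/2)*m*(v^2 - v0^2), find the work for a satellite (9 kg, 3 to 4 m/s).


Given: m = 9 kg, v0 = 3 m/s, v = 4 m/s
Using W = (1/2)*m*(v^2 - v0^2)
v^2 = 4^2 = 16
v0^2 = 3^2 = 9
v^2 - v0^2 = 16 - 9 = 7
W = (1/2)*9*7 = 63/2 J

63/2 J


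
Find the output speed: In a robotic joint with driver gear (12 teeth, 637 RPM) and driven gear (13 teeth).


Given: N1 = 12 teeth, w1 = 637 RPM, N2 = 13 teeth
Using N1*w1 = N2*w2
w2 = N1*w1 / N2
w2 = 12*637 / 13
w2 = 7644 / 13
w2 = 588 RPM

588 RPM


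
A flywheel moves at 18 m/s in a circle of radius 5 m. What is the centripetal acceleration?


Given: v = 18 m/s, r = 5 m
Using a_c = v^2 / r
a_c = 18^2 / 5
a_c = 324 / 5
a_c = 324/5 m/s^2

324/5 m/s^2


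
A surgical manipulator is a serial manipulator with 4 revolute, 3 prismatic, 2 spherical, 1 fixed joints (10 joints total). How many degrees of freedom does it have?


Given: serial robot with 4 revolute, 3 prismatic, 2 spherical, 1 fixed joints
DOF contribution per joint type: revolute=1, prismatic=1, spherical=3, fixed=0
DOF = 4*1 + 3*1 + 2*3 + 1*0
DOF = 13

13


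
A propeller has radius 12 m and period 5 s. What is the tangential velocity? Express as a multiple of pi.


Given: radius r = 12 m, period T = 5 s
Using v = 2*pi*r / T
v = 2*pi*12 / 5
v = 24*pi / 5
v = 24/5*pi m/s

24/5*pi m/s


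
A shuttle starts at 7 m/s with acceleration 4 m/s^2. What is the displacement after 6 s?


Given: v0 = 7 m/s, a = 4 m/s^2, t = 6 s
Using s = v0*t + (1/2)*a*t^2
s = 7*6 + (1/2)*4*6^2
s = 42 + (1/2)*144
s = 42 + 72
s = 114

114 m


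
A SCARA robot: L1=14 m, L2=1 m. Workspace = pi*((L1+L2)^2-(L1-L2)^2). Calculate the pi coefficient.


Given: L1 = 14, L2 = 1
(L1+L2)^2 = (15)^2 = 225
(L1-L2)^2 = (13)^2 = 169
Difference = 225 - 169 = 56
This equals 4*L1*L2 = 4*14*1 = 56
Workspace area = 56*pi

56


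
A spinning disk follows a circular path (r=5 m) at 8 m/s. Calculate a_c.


Given: v = 8 m/s, r = 5 m
Using a_c = v^2 / r
a_c = 8^2 / 5
a_c = 64 / 5
a_c = 64/5 m/s^2

64/5 m/s^2


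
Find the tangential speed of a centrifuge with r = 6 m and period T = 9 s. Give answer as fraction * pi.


Given: radius r = 6 m, period T = 9 s
Using v = 2*pi*r / T
v = 2*pi*6 / 9
v = 12*pi / 9
v = 4/3*pi m/s

4/3*pi m/s


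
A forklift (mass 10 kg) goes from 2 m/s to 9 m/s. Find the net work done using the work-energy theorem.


Given: m = 10 kg, v0 = 2 m/s, v = 9 m/s
Using W = (1/2)*m*(v^2 - v0^2)
v^2 = 9^2 = 81
v0^2 = 2^2 = 4
v^2 - v0^2 = 81 - 4 = 77
W = (1/2)*10*77 = 385 J

385 J


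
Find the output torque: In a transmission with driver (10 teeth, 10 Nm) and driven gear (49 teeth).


Given: N1 = 10, N2 = 49, T1 = 10 Nm
Using T2/T1 = N2/N1
T2 = T1 * N2 / N1
T2 = 10 * 49 / 10
T2 = 490 / 10
T2 = 49 Nm

49 Nm


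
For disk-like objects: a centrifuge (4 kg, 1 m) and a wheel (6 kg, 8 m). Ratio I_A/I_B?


Given: M1=4 kg, R1=1 m, M2=6 kg, R2=8 m
For a disk: I = (1/2)*M*R^2, so I_A/I_B = (M1*R1^2)/(M2*R2^2)
M1*R1^2 = 4*1 = 4
M2*R2^2 = 6*64 = 384
I_A/I_B = 4/384 = 1/96

1/96


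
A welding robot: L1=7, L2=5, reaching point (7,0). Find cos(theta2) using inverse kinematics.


Given: L1 = 7, L2 = 5, target (x, y) = (7, 0)
Using cos(theta2) = (x^2 + y^2 - L1^2 - L2^2) / (2*L1*L2)
x^2 + y^2 = 7^2 + 0 = 49
L1^2 + L2^2 = 49 + 25 = 74
Numerator = 49 - 74 = -25
Denominator = 2*7*5 = 70
cos(theta2) = -25/70 = -5/14

-5/14


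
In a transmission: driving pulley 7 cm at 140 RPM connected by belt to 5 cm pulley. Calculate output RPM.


Given: D1 = 7 cm, w1 = 140 RPM, D2 = 5 cm
Using D1*w1 = D2*w2
w2 = D1*w1 / D2
w2 = 7*140 / 5
w2 = 980 / 5
w2 = 196 RPM

196 RPM


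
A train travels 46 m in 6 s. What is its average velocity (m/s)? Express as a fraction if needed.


Given: distance d = 46 m, time t = 6 s
Using v = d / t
v = 46 / 6
v = 23/3 m/s

23/3 m/s


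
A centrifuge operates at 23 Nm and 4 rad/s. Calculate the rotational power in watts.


Given: tau = 23 Nm, omega = 4 rad/s
Using P = tau * omega
P = 23 * 4
P = 92 W

92 W


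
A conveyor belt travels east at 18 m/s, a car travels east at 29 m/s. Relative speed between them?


Given: v_A = 18 m/s east, v_B = 29 m/s east
Both move in the same direction; relative speed = |v_A - v_B|
|18 - 29| = |-11|
= 11 m/s

11 m/s


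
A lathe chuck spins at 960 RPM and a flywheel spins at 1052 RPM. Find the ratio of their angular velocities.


Given: RPM_A = 960, RPM_B = 1052
omega = 2*pi*RPM/60, so omega_A/omega_B = RPM_A / RPM_B
omega_A/omega_B = 960 / 1052
omega_A/omega_B = 240/263

240/263


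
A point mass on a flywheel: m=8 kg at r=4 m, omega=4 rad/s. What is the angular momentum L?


Given: m = 8 kg, r = 4 m, omega = 4 rad/s
For a point mass: I = m*r^2
I = 8*4^2 = 8*16 = 128
L = I*omega = 128*4
L = 512 kg*m^2/s

512 kg*m^2/s


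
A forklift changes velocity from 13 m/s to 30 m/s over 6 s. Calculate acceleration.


Given: initial velocity v0 = 13 m/s, final velocity v = 30 m/s, time t = 6 s
Using a = (v - v0) / t
a = (30 - 13) / 6
a = 17 / 6
a = 17/6 m/s^2

17/6 m/s^2


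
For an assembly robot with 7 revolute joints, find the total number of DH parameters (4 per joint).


Given: 7 joints, 4 DH parameters per joint (d, theta, a, alpha)
Total DH parameters = number_of_joints * 4
Total = 7 * 4
Total = 28

28


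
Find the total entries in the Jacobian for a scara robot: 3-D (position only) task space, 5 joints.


Given: task space dimension = 3, joints = 5
Jacobian is a 3 x 5 matrix
Total entries = rows * columns
Total = 3 * 5
Total = 15

15


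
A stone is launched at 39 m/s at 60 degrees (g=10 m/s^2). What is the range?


Given: v0 = 39 m/s, theta = 60 deg, g = 10 m/s^2
sin(2*60) = sin(120) = sqrt(3)/2
Using R = v0^2 * sin(2*theta) / g
R = 39^2 * (sqrt(3)/2) / 10
R = 1521 * sqrt(3) / 20
R = 1521/20*sqrt(3) m

1521/20*sqrt(3) m


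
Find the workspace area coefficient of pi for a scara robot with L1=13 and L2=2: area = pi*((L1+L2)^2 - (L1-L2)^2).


Given: L1 = 13, L2 = 2
(L1+L2)^2 = (15)^2 = 225
(L1-L2)^2 = (11)^2 = 121
Difference = 225 - 121 = 104
This equals 4*L1*L2 = 4*13*2 = 104
Workspace area = 104*pi

104


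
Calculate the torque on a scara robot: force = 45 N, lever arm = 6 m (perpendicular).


Given: F = 45 N, r = 6 m, angle = 90 deg (perpendicular)
Using tau = F * r * sin(90)
sin(90) = 1
tau = 45 * 6 * 1
tau = 270 Nm

270 Nm


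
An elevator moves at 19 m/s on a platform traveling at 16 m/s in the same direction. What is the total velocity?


Given: object velocity = 19 m/s, platform velocity = 16 m/s (same direction)
Using classical velocity addition: v_total = v_object + v_platform
v_total = 19 + 16
v_total = 35 m/s

35 m/s


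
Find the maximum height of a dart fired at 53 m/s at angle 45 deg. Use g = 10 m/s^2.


Given: v0 = 53 m/s, theta = 45 deg, g = 10 m/s^2
sin^2(45) = 1/2
Using H = v0^2 * sin^2(theta) / (2*g)
H = 53^2 * 1/2 / (2*10)
H = 2809 * 1/2 / 20
H = 2809/2 / 20
H = 2809/40 m

2809/40 m


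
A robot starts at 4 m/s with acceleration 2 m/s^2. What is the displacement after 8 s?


Given: v0 = 4 m/s, a = 2 m/s^2, t = 8 s
Using s = v0*t + (1/2)*a*t^2
s = 4*8 + (1/2)*2*8^2
s = 32 + (1/2)*128
s = 32 + 64
s = 96

96 m


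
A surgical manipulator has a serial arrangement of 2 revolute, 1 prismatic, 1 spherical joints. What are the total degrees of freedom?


Given: serial robot with 2 revolute, 1 prismatic, 1 spherical joints
DOF contribution per joint type: revolute=1, prismatic=1, spherical=3, fixed=0
DOF = 2*1 + 1*1 + 1*3
DOF = 6

6


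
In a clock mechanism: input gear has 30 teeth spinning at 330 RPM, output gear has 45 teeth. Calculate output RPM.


Given: N1 = 30 teeth, w1 = 330 RPM, N2 = 45 teeth
Using N1*w1 = N2*w2
w2 = N1*w1 / N2
w2 = 30*330 / 45
w2 = 9900 / 45
w2 = 220 RPM

220 RPM


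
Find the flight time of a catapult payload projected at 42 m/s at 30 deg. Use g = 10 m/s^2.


Given: v0 = 42 m/s, theta = 30 deg, g = 10 m/s^2
sin(30) = 1/2
Using T = 2*v0*sin(theta) / g
T = 2*42*1/2 / 10
T = 42 / 10
T = 21/5 s

21/5 s


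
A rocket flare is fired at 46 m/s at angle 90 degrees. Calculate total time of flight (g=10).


Given: v0 = 46 m/s, theta = 90 deg, g = 10 m/s^2
sin(90) = 1
Using T = 2*v0*sin(theta) / g
T = 2*46*1 / 10
T = 92 / 10
T = 46/5 s

46/5 s


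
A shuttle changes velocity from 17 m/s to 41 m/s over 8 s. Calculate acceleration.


Given: initial velocity v0 = 17 m/s, final velocity v = 41 m/s, time t = 8 s
Using a = (v - v0) / t
a = (41 - 17) / 8
a = 24 / 8
a = 3 m/s^2

3 m/s^2


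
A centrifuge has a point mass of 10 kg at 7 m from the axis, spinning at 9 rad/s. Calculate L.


Given: m = 10 kg, r = 7 m, omega = 9 rad/s
For a point mass: I = m*r^2
I = 10*7^2 = 10*49 = 490
L = I*omega = 490*9
L = 4410 kg*m^2/s

4410 kg*m^2/s


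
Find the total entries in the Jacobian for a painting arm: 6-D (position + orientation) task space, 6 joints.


Given: task space dimension = 6, joints = 6
Jacobian is a 6 x 6 matrix
Total entries = rows * columns
Total = 6 * 6
Total = 36

36


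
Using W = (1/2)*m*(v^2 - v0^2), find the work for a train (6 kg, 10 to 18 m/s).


Given: m = 6 kg, v0 = 10 m/s, v = 18 m/s
Using W = (1/2)*m*(v^2 - v0^2)
v^2 = 18^2 = 324
v0^2 = 10^2 = 100
v^2 - v0^2 = 324 - 100 = 224
W = (1/2)*6*224 = 672 J

672 J


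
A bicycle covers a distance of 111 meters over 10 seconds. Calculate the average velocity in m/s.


Given: distance d = 111 m, time t = 10 s
Using v = d / t
v = 111 / 10
v = 111/10 m/s

111/10 m/s


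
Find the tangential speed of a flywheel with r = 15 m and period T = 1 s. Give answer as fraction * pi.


Given: radius r = 15 m, period T = 1 s
Using v = 2*pi*r / T
v = 2*pi*15 / 1
v = 30*pi / 1
v = 30*pi m/s

30*pi m/s


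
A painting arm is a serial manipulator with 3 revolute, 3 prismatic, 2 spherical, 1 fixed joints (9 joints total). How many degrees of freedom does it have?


Given: serial robot with 3 revolute, 3 prismatic, 2 spherical, 1 fixed joints
DOF contribution per joint type: revolute=1, prismatic=1, spherical=3, fixed=0
DOF = 3*1 + 3*1 + 2*3 + 1*0
DOF = 12

12


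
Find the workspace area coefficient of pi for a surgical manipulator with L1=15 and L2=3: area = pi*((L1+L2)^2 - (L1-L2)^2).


Given: L1 = 15, L2 = 3
(L1+L2)^2 = (18)^2 = 324
(L1-L2)^2 = (12)^2 = 144
Difference = 324 - 144 = 180
This equals 4*L1*L2 = 4*15*3 = 180
Workspace area = 180*pi

180


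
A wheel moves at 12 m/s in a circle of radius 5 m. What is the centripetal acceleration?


Given: v = 12 m/s, r = 5 m
Using a_c = v^2 / r
a_c = 12^2 / 5
a_c = 144 / 5
a_c = 144/5 m/s^2

144/5 m/s^2


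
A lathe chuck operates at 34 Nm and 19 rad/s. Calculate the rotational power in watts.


Given: tau = 34 Nm, omega = 19 rad/s
Using P = tau * omega
P = 34 * 19
P = 646 W

646 W


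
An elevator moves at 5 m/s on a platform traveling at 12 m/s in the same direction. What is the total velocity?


Given: object velocity = 5 m/s, platform velocity = 12 m/s (same direction)
Using classical velocity addition: v_total = v_object + v_platform
v_total = 5 + 12
v_total = 17 m/s

17 m/s


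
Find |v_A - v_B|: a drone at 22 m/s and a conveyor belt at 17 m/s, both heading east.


Given: v_A = 22 m/s east, v_B = 17 m/s east
Both move in the same direction; relative speed = |v_A - v_B|
|22 - 17| = |5|
= 5 m/s

5 m/s


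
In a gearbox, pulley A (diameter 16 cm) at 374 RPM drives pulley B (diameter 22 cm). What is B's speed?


Given: D1 = 16 cm, w1 = 374 RPM, D2 = 22 cm
Using D1*w1 = D2*w2
w2 = D1*w1 / D2
w2 = 16*374 / 22
w2 = 5984 / 22
w2 = 272 RPM

272 RPM


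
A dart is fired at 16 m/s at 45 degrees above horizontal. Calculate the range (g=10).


Given: v0 = 16 m/s, theta = 45 deg, g = 10 m/s^2
sin(2*45) = sin(90) = 1
Using R = v0^2 * sin(2*theta) / g
R = 16^2 * 1 / 10
R = 256 / 10
R = 128/5 m

128/5 m


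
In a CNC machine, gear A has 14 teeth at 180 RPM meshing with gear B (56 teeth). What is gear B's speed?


Given: N1 = 14 teeth, w1 = 180 RPM, N2 = 56 teeth
Using N1*w1 = N2*w2
w2 = N1*w1 / N2
w2 = 14*180 / 56
w2 = 2520 / 56
w2 = 45 RPM

45 RPM


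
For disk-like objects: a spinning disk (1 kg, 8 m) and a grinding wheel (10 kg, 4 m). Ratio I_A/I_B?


Given: M1=1 kg, R1=8 m, M2=10 kg, R2=4 m
For a disk: I = (1/2)*M*R^2, so I_A/I_B = (M1*R1^2)/(M2*R2^2)
M1*R1^2 = 1*64 = 64
M2*R2^2 = 10*16 = 160
I_A/I_B = 64/160 = 2/5

2/5


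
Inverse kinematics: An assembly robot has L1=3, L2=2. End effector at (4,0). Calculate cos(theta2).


Given: L1 = 3, L2 = 2, target (x, y) = (4, 0)
Using cos(theta2) = (x^2 + y^2 - L1^2 - L2^2) / (2*L1*L2)
x^2 + y^2 = 4^2 + 0 = 16
L1^2 + L2^2 = 9 + 4 = 13
Numerator = 16 - 13 = 3
Denominator = 2*3*2 = 12
cos(theta2) = 3/12 = 1/4

1/4


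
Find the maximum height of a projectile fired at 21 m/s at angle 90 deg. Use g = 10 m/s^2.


Given: v0 = 21 m/s, theta = 90 deg, g = 10 m/s^2
sin^2(90) = 1
Using H = v0^2 * sin^2(theta) / (2*g)
H = 21^2 * 1 / (2*10)
H = 441 * 1 / 20
H = 441 / 20
H = 441/20 m

441/20 m


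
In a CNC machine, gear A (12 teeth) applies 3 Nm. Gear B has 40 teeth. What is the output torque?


Given: N1 = 12, N2 = 40, T1 = 3 Nm
Using T2/T1 = N2/N1
T2 = T1 * N2 / N1
T2 = 3 * 40 / 12
T2 = 120 / 12
T2 = 10 Nm

10 Nm


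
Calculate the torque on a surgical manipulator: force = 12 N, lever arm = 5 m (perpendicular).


Given: F = 12 N, r = 5 m, angle = 90 deg (perpendicular)
Using tau = F * r * sin(90)
sin(90) = 1
tau = 12 * 5 * 1
tau = 60 Nm

60 Nm


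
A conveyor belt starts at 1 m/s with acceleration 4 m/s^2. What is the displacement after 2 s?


Given: v0 = 1 m/s, a = 4 m/s^2, t = 2 s
Using s = v0*t + (1/2)*a*t^2
s = 1*2 + (1/2)*4*2^2
s = 2 + (1/2)*16
s = 2 + 8
s = 10

10 m


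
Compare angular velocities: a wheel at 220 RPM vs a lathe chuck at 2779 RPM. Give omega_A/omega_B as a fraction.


Given: RPM_A = 220, RPM_B = 2779
omega = 2*pi*RPM/60, so omega_A/omega_B = RPM_A / RPM_B
omega_A/omega_B = 220 / 2779
omega_A/omega_B = 220/2779

220/2779


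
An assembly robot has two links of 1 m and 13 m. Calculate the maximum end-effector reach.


Given: L1 = 1 m, L2 = 13 m
For a 2-link planar arm, max reach = L1 + L2 (fully extended)
Max reach = 1 + 13
Max reach = 14 m

14 m


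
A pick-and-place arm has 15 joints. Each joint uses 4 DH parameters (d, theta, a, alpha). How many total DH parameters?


Given: 15 joints, 4 DH parameters per joint (d, theta, a, alpha)
Total DH parameters = number_of_joints * 4
Total = 15 * 4
Total = 60

60


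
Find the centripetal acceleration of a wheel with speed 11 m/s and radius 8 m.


Given: v = 11 m/s, r = 8 m
Using a_c = v^2 / r
a_c = 11^2 / 8
a_c = 121 / 8
a_c = 121/8 m/s^2

121/8 m/s^2


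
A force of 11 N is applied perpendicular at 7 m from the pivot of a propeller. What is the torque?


Given: F = 11 N, r = 7 m, angle = 90 deg (perpendicular)
Using tau = F * r * sin(90)
sin(90) = 1
tau = 11 * 7 * 1
tau = 77 Nm

77 Nm


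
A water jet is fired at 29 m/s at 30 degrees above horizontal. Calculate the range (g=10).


Given: v0 = 29 m/s, theta = 30 deg, g = 10 m/s^2
sin(2*30) = sin(60) = sqrt(3)/2
Using R = v0^2 * sin(2*theta) / g
R = 29^2 * (sqrt(3)/2) / 10
R = 841 * sqrt(3) / 20
R = 841/20*sqrt(3) m

841/20*sqrt(3) m


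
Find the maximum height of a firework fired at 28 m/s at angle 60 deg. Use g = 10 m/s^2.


Given: v0 = 28 m/s, theta = 60 deg, g = 10 m/s^2
sin^2(60) = 3/4
Using H = v0^2 * sin^2(theta) / (2*g)
H = 28^2 * 3/4 / (2*10)
H = 784 * 3/4 / 20
H = 588 / 20
H = 147/5 m

147/5 m


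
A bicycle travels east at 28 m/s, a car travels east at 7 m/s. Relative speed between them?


Given: v_A = 28 m/s east, v_B = 7 m/s east
Both move in the same direction; relative speed = |v_A - v_B|
|28 - 7| = |21|
= 21 m/s

21 m/s


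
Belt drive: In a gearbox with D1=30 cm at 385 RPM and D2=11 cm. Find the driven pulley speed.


Given: D1 = 30 cm, w1 = 385 RPM, D2 = 11 cm
Using D1*w1 = D2*w2
w2 = D1*w1 / D2
w2 = 30*385 / 11
w2 = 11550 / 11
w2 = 1050 RPM

1050 RPM


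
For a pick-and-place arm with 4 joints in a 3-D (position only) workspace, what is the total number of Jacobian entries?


Given: task space dimension = 3, joints = 4
Jacobian is a 3 x 4 matrix
Total entries = rows * columns
Total = 3 * 4
Total = 12

12


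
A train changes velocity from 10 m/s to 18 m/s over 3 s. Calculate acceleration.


Given: initial velocity v0 = 10 m/s, final velocity v = 18 m/s, time t = 3 s
Using a = (v - v0) / t
a = (18 - 10) / 3
a = 8 / 3
a = 8/3 m/s^2

8/3 m/s^2


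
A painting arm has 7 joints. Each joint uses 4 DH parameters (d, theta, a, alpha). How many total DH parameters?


Given: 7 joints, 4 DH parameters per joint (d, theta, a, alpha)
Total DH parameters = number_of_joints * 4
Total = 7 * 4
Total = 28

28


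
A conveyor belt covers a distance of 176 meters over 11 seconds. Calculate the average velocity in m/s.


Given: distance d = 176 m, time t = 11 s
Using v = d / t
v = 176 / 11
v = 16 m/s

16 m/s


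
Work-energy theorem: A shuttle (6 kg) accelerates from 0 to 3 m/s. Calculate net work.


Given: m = 6 kg, v0 = 0 m/s, v = 3 m/s
Using W = (1/2)*m*(v^2 - v0^2)
v^2 = 3^2 = 9
v0^2 = 0^2 = 0
v^2 - v0^2 = 9 - 0 = 9
W = (1/2)*6*9 = 27 J

27 J


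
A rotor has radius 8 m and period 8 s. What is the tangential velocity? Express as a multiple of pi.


Given: radius r = 8 m, period T = 8 s
Using v = 2*pi*r / T
v = 2*pi*8 / 8
v = 16*pi / 8
v = 2*pi m/s

2*pi m/s


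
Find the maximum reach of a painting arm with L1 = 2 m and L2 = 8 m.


Given: L1 = 2 m, L2 = 8 m
For a 2-link planar arm, max reach = L1 + L2 (fully extended)
Max reach = 2 + 8
Max reach = 10 m

10 m


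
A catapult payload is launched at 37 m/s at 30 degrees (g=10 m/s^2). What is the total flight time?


Given: v0 = 37 m/s, theta = 30 deg, g = 10 m/s^2
sin(30) = 1/2
Using T = 2*v0*sin(theta) / g
T = 2*37*1/2 / 10
T = 37 / 10
T = 37/10 s

37/10 s


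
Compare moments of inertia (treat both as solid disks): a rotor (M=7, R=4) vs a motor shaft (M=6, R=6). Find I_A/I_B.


Given: M1=7 kg, R1=4 m, M2=6 kg, R2=6 m
For a disk: I = (1/2)*M*R^2, so I_A/I_B = (M1*R1^2)/(M2*R2^2)
M1*R1^2 = 7*16 = 112
M2*R2^2 = 6*36 = 216
I_A/I_B = 112/216 = 14/27

14/27


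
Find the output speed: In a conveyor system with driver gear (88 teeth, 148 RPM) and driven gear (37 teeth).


Given: N1 = 88 teeth, w1 = 148 RPM, N2 = 37 teeth
Using N1*w1 = N2*w2
w2 = N1*w1 / N2
w2 = 88*148 / 37
w2 = 13024 / 37
w2 = 352 RPM

352 RPM


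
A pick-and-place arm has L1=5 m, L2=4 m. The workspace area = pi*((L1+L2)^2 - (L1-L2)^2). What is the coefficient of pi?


Given: L1 = 5, L2 = 4
(L1+L2)^2 = (9)^2 = 81
(L1-L2)^2 = (1)^2 = 1
Difference = 81 - 1 = 80
This equals 4*L1*L2 = 4*5*4 = 80
Workspace area = 80*pi

80


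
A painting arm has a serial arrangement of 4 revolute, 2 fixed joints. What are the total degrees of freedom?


Given: serial robot with 4 revolute, 2 fixed joints
DOF contribution per joint type: revolute=1, prismatic=1, spherical=3, fixed=0
DOF = 4*1 + 2*0
DOF = 4

4


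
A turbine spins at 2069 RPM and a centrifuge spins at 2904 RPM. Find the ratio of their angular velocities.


Given: RPM_A = 2069, RPM_B = 2904
omega = 2*pi*RPM/60, so omega_A/omega_B = RPM_A / RPM_B
omega_A/omega_B = 2069 / 2904
omega_A/omega_B = 2069/2904

2069/2904


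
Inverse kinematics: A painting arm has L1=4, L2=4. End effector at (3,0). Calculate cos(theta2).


Given: L1 = 4, L2 = 4, target (x, y) = (3, 0)
Using cos(theta2) = (x^2 + y^2 - L1^2 - L2^2) / (2*L1*L2)
x^2 + y^2 = 3^2 + 0 = 9
L1^2 + L2^2 = 16 + 16 = 32
Numerator = 9 - 32 = -23
Denominator = 2*4*4 = 32
cos(theta2) = -23/32 = -23/32

-23/32


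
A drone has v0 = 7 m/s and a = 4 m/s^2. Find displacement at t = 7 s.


Given: v0 = 7 m/s, a = 4 m/s^2, t = 7 s
Using s = v0*t + (1/2)*a*t^2
s = 7*7 + (1/2)*4*7^2
s = 49 + (1/2)*196
s = 49 + 98
s = 147

147 m


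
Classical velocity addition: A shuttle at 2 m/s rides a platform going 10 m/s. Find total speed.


Given: object velocity = 2 m/s, platform velocity = 10 m/s (same direction)
Using classical velocity addition: v_total = v_object + v_platform
v_total = 2 + 10
v_total = 12 m/s

12 m/s


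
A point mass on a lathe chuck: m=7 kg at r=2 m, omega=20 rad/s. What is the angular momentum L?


Given: m = 7 kg, r = 2 m, omega = 20 rad/s
For a point mass: I = m*r^2
I = 7*2^2 = 7*4 = 28
L = I*omega = 28*20
L = 560 kg*m^2/s

560 kg*m^2/s


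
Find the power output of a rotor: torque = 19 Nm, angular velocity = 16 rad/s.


Given: tau = 19 Nm, omega = 16 rad/s
Using P = tau * omega
P = 19 * 16
P = 304 W

304 W


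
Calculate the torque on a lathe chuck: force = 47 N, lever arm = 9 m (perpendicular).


Given: F = 47 N, r = 9 m, angle = 90 deg (perpendicular)
Using tau = F * r * sin(90)
sin(90) = 1
tau = 47 * 9 * 1
tau = 423 Nm

423 Nm


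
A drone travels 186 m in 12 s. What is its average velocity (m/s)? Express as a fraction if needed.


Given: distance d = 186 m, time t = 12 s
Using v = d / t
v = 186 / 12
v = 31/2 m/s

31/2 m/s


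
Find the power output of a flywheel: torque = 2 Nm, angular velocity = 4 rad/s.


Given: tau = 2 Nm, omega = 4 rad/s
Using P = tau * omega
P = 2 * 4
P = 8 W

8 W


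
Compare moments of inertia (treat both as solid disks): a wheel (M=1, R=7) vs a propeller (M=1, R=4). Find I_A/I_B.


Given: M1=1 kg, R1=7 m, M2=1 kg, R2=4 m
For a disk: I = (1/2)*M*R^2, so I_A/I_B = (M1*R1^2)/(M2*R2^2)
M1*R1^2 = 1*49 = 49
M2*R2^2 = 1*16 = 16
I_A/I_B = 49/16 = 49/16

49/16


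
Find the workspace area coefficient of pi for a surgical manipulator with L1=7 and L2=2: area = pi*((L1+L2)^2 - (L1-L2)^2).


Given: L1 = 7, L2 = 2
(L1+L2)^2 = (9)^2 = 81
(L1-L2)^2 = (5)^2 = 25
Difference = 81 - 25 = 56
This equals 4*L1*L2 = 4*7*2 = 56
Workspace area = 56*pi

56


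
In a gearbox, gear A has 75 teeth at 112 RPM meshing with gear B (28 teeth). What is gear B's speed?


Given: N1 = 75 teeth, w1 = 112 RPM, N2 = 28 teeth
Using N1*w1 = N2*w2
w2 = N1*w1 / N2
w2 = 75*112 / 28
w2 = 8400 / 28
w2 = 300 RPM

300 RPM


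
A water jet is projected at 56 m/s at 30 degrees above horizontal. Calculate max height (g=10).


Given: v0 = 56 m/s, theta = 30 deg, g = 10 m/s^2
sin^2(30) = 1/4
Using H = v0^2 * sin^2(theta) / (2*g)
H = 56^2 * 1/4 / (2*10)
H = 3136 * 1/4 / 20
H = 784 / 20
H = 196/5 m

196/5 m


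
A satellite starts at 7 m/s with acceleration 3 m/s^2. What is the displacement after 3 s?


Given: v0 = 7 m/s, a = 3 m/s^2, t = 3 s
Using s = v0*t + (1/2)*a*t^2
s = 7*3 + (1/2)*3*3^2
s = 21 + (1/2)*27
s = 21 + 27/2
s = 69/2

69/2 m


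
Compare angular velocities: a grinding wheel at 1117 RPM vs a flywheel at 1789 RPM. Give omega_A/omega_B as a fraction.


Given: RPM_A = 1117, RPM_B = 1789
omega = 2*pi*RPM/60, so omega_A/omega_B = RPM_A / RPM_B
omega_A/omega_B = 1117 / 1789
omega_A/omega_B = 1117/1789

1117/1789


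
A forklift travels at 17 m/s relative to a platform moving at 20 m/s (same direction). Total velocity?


Given: object velocity = 17 m/s, platform velocity = 20 m/s (same direction)
Using classical velocity addition: v_total = v_object + v_platform
v_total = 17 + 20
v_total = 37 m/s

37 m/s


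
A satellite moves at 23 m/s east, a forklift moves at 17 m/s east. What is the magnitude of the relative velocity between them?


Given: v_A = 23 m/s east, v_B = 17 m/s east
Both move in the same direction; relative speed = |v_A - v_B|
|23 - 17| = |6|
= 6 m/s

6 m/s


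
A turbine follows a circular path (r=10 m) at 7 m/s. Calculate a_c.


Given: v = 7 m/s, r = 10 m
Using a_c = v^2 / r
a_c = 7^2 / 10
a_c = 49 / 10
a_c = 49/10 m/s^2

49/10 m/s^2


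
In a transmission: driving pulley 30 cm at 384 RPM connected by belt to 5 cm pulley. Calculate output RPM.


Given: D1 = 30 cm, w1 = 384 RPM, D2 = 5 cm
Using D1*w1 = D2*w2
w2 = D1*w1 / D2
w2 = 30*384 / 5
w2 = 11520 / 5
w2 = 2304 RPM

2304 RPM


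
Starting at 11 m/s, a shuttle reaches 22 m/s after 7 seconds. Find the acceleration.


Given: initial velocity v0 = 11 m/s, final velocity v = 22 m/s, time t = 7 s
Using a = (v - v0) / t
a = (22 - 11) / 7
a = 11 / 7
a = 11/7 m/s^2

11/7 m/s^2


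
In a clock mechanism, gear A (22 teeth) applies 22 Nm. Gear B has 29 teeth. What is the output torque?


Given: N1 = 22, N2 = 29, T1 = 22 Nm
Using T2/T1 = N2/N1
T2 = T1 * N2 / N1
T2 = 22 * 29 / 22
T2 = 638 / 22
T2 = 29 Nm

29 Nm


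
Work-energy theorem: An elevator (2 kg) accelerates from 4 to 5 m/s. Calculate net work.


Given: m = 2 kg, v0 = 4 m/s, v = 5 m/s
Using W = (1/2)*m*(v^2 - v0^2)
v^2 = 5^2 = 25
v0^2 = 4^2 = 16
v^2 - v0^2 = 25 - 16 = 9
W = (1/2)*2*9 = 9 J

9 J


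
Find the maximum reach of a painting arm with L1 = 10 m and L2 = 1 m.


Given: L1 = 10 m, L2 = 1 m
For a 2-link planar arm, max reach = L1 + L2 (fully extended)
Max reach = 10 + 1
Max reach = 11 m

11 m


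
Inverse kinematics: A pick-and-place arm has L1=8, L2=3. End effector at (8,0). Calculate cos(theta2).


Given: L1 = 8, L2 = 3, target (x, y) = (8, 0)
Using cos(theta2) = (x^2 + y^2 - L1^2 - L2^2) / (2*L1*L2)
x^2 + y^2 = 8^2 + 0 = 64
L1^2 + L2^2 = 64 + 9 = 73
Numerator = 64 - 73 = -9
Denominator = 2*8*3 = 48
cos(theta2) = -9/48 = -3/16

-3/16


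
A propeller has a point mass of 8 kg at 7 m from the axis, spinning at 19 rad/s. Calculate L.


Given: m = 8 kg, r = 7 m, omega = 19 rad/s
For a point mass: I = m*r^2
I = 8*7^2 = 8*49 = 392
L = I*omega = 392*19
L = 7448 kg*m^2/s

7448 kg*m^2/s


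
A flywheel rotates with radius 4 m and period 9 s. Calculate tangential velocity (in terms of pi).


Given: radius r = 4 m, period T = 9 s
Using v = 2*pi*r / T
v = 2*pi*4 / 9
v = 8*pi / 9
v = 8/9*pi m/s

8/9*pi m/s


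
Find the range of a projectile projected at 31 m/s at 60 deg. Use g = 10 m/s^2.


Given: v0 = 31 m/s, theta = 60 deg, g = 10 m/s^2
sin(2*60) = sin(120) = sqrt(3)/2
Using R = v0^2 * sin(2*theta) / g
R = 31^2 * (sqrt(3)/2) / 10
R = 961 * sqrt(3) / 20
R = 961/20*sqrt(3) m

961/20*sqrt(3) m


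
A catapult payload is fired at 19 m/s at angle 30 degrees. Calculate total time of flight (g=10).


Given: v0 = 19 m/s, theta = 30 deg, g = 10 m/s^2
sin(30) = 1/2
Using T = 2*v0*sin(theta) / g
T = 2*19*1/2 / 10
T = 19 / 10
T = 19/10 s

19/10 s


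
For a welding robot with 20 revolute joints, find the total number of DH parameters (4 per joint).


Given: 20 joints, 4 DH parameters per joint (d, theta, a, alpha)
Total DH parameters = number_of_joints * 4
Total = 20 * 4
Total = 80

80


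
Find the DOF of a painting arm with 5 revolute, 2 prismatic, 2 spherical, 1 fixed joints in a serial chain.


Given: serial robot with 5 revolute, 2 prismatic, 2 spherical, 1 fixed joints
DOF contribution per joint type: revolute=1, prismatic=1, spherical=3, fixed=0
DOF = 5*1 + 2*1 + 2*3 + 1*0
DOF = 13

13


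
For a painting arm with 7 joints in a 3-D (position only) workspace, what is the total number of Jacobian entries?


Given: task space dimension = 3, joints = 7
Jacobian is a 3 x 7 matrix
Total entries = rows * columns
Total = 3 * 7
Total = 21

21


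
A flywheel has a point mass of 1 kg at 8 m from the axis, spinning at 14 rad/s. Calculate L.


Given: m = 1 kg, r = 8 m, omega = 14 rad/s
For a point mass: I = m*r^2
I = 1*8^2 = 1*64 = 64
L = I*omega = 64*14
L = 896 kg*m^2/s

896 kg*m^2/s


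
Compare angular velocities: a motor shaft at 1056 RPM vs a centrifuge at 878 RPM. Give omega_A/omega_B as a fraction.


Given: RPM_A = 1056, RPM_B = 878
omega = 2*pi*RPM/60, so omega_A/omega_B = RPM_A / RPM_B
omega_A/omega_B = 1056 / 878
omega_A/omega_B = 528/439

528/439


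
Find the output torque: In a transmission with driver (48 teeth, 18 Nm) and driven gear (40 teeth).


Given: N1 = 48, N2 = 40, T1 = 18 Nm
Using T2/T1 = N2/N1
T2 = T1 * N2 / N1
T2 = 18 * 40 / 48
T2 = 720 / 48
T2 = 15 Nm

15 Nm


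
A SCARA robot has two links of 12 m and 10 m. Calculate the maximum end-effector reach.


Given: L1 = 12 m, L2 = 10 m
For a 2-link planar arm, max reach = L1 + L2 (fully extended)
Max reach = 12 + 10
Max reach = 22 m

22 m


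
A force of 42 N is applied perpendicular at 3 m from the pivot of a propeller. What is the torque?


Given: F = 42 N, r = 3 m, angle = 90 deg (perpendicular)
Using tau = F * r * sin(90)
sin(90) = 1
tau = 42 * 3 * 1
tau = 126 Nm

126 Nm


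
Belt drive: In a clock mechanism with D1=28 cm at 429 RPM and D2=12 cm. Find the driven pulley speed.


Given: D1 = 28 cm, w1 = 429 RPM, D2 = 12 cm
Using D1*w1 = D2*w2
w2 = D1*w1 / D2
w2 = 28*429 / 12
w2 = 12012 / 12
w2 = 1001 RPM

1001 RPM


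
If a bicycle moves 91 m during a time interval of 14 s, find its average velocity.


Given: distance d = 91 m, time t = 14 s
Using v = d / t
v = 91 / 14
v = 13/2 m/s

13/2 m/s


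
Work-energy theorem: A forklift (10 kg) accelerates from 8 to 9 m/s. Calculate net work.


Given: m = 10 kg, v0 = 8 m/s, v = 9 m/s
Using W = (1/2)*m*(v^2 - v0^2)
v^2 = 9^2 = 81
v0^2 = 8^2 = 64
v^2 - v0^2 = 81 - 64 = 17
W = (1/2)*10*17 = 85 J

85 J


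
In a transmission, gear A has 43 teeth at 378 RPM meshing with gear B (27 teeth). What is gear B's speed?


Given: N1 = 43 teeth, w1 = 378 RPM, N2 = 27 teeth
Using N1*w1 = N2*w2
w2 = N1*w1 / N2
w2 = 43*378 / 27
w2 = 16254 / 27
w2 = 602 RPM

602 RPM


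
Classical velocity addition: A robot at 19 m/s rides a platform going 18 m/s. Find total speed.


Given: object velocity = 19 m/s, platform velocity = 18 m/s (same direction)
Using classical velocity addition: v_total = v_object + v_platform
v_total = 19 + 18
v_total = 37 m/s

37 m/s


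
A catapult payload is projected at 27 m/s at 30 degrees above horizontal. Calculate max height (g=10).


Given: v0 = 27 m/s, theta = 30 deg, g = 10 m/s^2
sin^2(30) = 1/4
Using H = v0^2 * sin^2(theta) / (2*g)
H = 27^2 * 1/4 / (2*10)
H = 729 * 1/4 / 20
H = 729/4 / 20
H = 729/80 m

729/80 m


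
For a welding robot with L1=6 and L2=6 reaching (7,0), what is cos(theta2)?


Given: L1 = 6, L2 = 6, target (x, y) = (7, 0)
Using cos(theta2) = (x^2 + y^2 - L1^2 - L2^2) / (2*L1*L2)
x^2 + y^2 = 7^2 + 0 = 49
L1^2 + L2^2 = 36 + 36 = 72
Numerator = 49 - 72 = -23
Denominator = 2*6*6 = 72
cos(theta2) = -23/72 = -23/72

-23/72


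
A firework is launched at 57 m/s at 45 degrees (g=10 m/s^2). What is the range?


Given: v0 = 57 m/s, theta = 45 deg, g = 10 m/s^2
sin(2*45) = sin(90) = 1
Using R = v0^2 * sin(2*theta) / g
R = 57^2 * 1 / 10
R = 3249 / 10
R = 3249/10 m

3249/10 m


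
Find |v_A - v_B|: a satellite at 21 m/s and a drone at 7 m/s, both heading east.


Given: v_A = 21 m/s east, v_B = 7 m/s east
Both move in the same direction; relative speed = |v_A - v_B|
|21 - 7| = |14|
= 14 m/s

14 m/s


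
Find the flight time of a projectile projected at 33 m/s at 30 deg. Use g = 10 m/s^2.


Given: v0 = 33 m/s, theta = 30 deg, g = 10 m/s^2
sin(30) = 1/2
Using T = 2*v0*sin(theta) / g
T = 2*33*1/2 / 10
T = 33 / 10
T = 33/10 s

33/10 s


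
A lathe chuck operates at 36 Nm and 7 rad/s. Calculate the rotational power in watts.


Given: tau = 36 Nm, omega = 7 rad/s
Using P = tau * omega
P = 36 * 7
P = 252 W

252 W


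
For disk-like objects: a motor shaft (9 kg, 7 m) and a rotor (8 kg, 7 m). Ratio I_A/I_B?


Given: M1=9 kg, R1=7 m, M2=8 kg, R2=7 m
For a disk: I = (1/2)*M*R^2, so I_A/I_B = (M1*R1^2)/(M2*R2^2)
M1*R1^2 = 9*49 = 441
M2*R2^2 = 8*49 = 392
I_A/I_B = 441/392 = 9/8

9/8


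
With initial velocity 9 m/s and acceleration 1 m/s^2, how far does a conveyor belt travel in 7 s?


Given: v0 = 9 m/s, a = 1 m/s^2, t = 7 s
Using s = v0*t + (1/2)*a*t^2
s = 9*7 + (1/2)*1*7^2
s = 63 + (1/2)*49
s = 63 + 49/2
s = 175/2

175/2 m


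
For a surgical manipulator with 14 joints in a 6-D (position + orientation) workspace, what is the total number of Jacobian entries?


Given: task space dimension = 6, joints = 14
Jacobian is a 6 x 14 matrix
Total entries = rows * columns
Total = 6 * 14
Total = 84

84


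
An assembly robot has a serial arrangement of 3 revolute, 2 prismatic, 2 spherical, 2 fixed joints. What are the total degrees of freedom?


Given: serial robot with 3 revolute, 2 prismatic, 2 spherical, 2 fixed joints
DOF contribution per joint type: revolute=1, prismatic=1, spherical=3, fixed=0
DOF = 3*1 + 2*1 + 2*3 + 2*0
DOF = 11

11


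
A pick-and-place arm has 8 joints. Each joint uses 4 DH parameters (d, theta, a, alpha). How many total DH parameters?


Given: 8 joints, 4 DH parameters per joint (d, theta, a, alpha)
Total DH parameters = number_of_joints * 4
Total = 8 * 4
Total = 32

32


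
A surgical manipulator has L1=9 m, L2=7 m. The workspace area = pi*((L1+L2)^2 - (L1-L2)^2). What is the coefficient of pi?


Given: L1 = 9, L2 = 7
(L1+L2)^2 = (16)^2 = 256
(L1-L2)^2 = (2)^2 = 4
Difference = 256 - 4 = 252
This equals 4*L1*L2 = 4*9*7 = 252
Workspace area = 252*pi

252


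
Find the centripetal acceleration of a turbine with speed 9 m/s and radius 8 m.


Given: v = 9 m/s, r = 8 m
Using a_c = v^2 / r
a_c = 9^2 / 8
a_c = 81 / 8
a_c = 81/8 m/s^2

81/8 m/s^2


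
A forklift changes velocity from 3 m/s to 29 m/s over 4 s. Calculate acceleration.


Given: initial velocity v0 = 3 m/s, final velocity v = 29 m/s, time t = 4 s
Using a = (v - v0) / t
a = (29 - 3) / 4
a = 26 / 4
a = 13/2 m/s^2

13/2 m/s^2


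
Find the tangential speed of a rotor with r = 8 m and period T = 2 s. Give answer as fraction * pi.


Given: radius r = 8 m, period T = 2 s
Using v = 2*pi*r / T
v = 2*pi*8 / 2
v = 16*pi / 2
v = 8*pi m/s

8*pi m/s


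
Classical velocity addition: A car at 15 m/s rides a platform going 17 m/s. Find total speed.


Given: object velocity = 15 m/s, platform velocity = 17 m/s (same direction)
Using classical velocity addition: v_total = v_object + v_platform
v_total = 15 + 17
v_total = 32 m/s

32 m/s


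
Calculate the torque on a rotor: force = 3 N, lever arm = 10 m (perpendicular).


Given: F = 3 N, r = 10 m, angle = 90 deg (perpendicular)
Using tau = F * r * sin(90)
sin(90) = 1
tau = 3 * 10 * 1
tau = 30 Nm

30 Nm


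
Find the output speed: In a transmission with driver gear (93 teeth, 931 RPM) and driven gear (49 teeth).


Given: N1 = 93 teeth, w1 = 931 RPM, N2 = 49 teeth
Using N1*w1 = N2*w2
w2 = N1*w1 / N2
w2 = 93*931 / 49
w2 = 86583 / 49
w2 = 1767 RPM

1767 RPM


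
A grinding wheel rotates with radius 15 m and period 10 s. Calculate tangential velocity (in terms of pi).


Given: radius r = 15 m, period T = 10 s
Using v = 2*pi*r / T
v = 2*pi*15 / 10
v = 30*pi / 10
v = 3*pi m/s

3*pi m/s


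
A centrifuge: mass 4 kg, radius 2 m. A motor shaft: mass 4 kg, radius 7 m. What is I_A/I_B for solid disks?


Given: M1=4 kg, R1=2 m, M2=4 kg, R2=7 m
For a disk: I = (1/2)*M*R^2, so I_A/I_B = (M1*R1^2)/(M2*R2^2)
M1*R1^2 = 4*4 = 16
M2*R2^2 = 4*49 = 196
I_A/I_B = 16/196 = 4/49

4/49


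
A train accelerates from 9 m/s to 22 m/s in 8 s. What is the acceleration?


Given: initial velocity v0 = 9 m/s, final velocity v = 22 m/s, time t = 8 s
Using a = (v - v0) / t
a = (22 - 9) / 8
a = 13 / 8
a = 13/8 m/s^2

13/8 m/s^2


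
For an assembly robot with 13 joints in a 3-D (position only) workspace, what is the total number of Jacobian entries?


Given: task space dimension = 3, joints = 13
Jacobian is a 3 x 13 matrix
Total entries = rows * columns
Total = 3 * 13
Total = 39

39


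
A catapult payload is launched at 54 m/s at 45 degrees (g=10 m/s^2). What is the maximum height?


Given: v0 = 54 m/s, theta = 45 deg, g = 10 m/s^2
sin^2(45) = 1/2
Using H = v0^2 * sin^2(theta) / (2*g)
H = 54^2 * 1/2 / (2*10)
H = 2916 * 1/2 / 20
H = 1458 / 20
H = 729/10 m

729/10 m


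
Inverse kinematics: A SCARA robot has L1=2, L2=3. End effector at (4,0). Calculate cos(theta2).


Given: L1 = 2, L2 = 3, target (x, y) = (4, 0)
Using cos(theta2) = (x^2 + y^2 - L1^2 - L2^2) / (2*L1*L2)
x^2 + y^2 = 4^2 + 0 = 16
L1^2 + L2^2 = 4 + 9 = 13
Numerator = 16 - 13 = 3
Denominator = 2*2*3 = 12
cos(theta2) = 3/12 = 1/4

1/4


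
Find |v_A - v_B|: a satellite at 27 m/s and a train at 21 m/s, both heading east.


Given: v_A = 27 m/s east, v_B = 21 m/s east
Both move in the same direction; relative speed = |v_A - v_B|
|27 - 21| = |6|
= 6 m/s

6 m/s


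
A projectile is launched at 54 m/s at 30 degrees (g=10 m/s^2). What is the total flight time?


Given: v0 = 54 m/s, theta = 30 deg, g = 10 m/s^2
sin(30) = 1/2
Using T = 2*v0*sin(theta) / g
T = 2*54*1/2 / 10
T = 54 / 10
T = 27/5 s

27/5 s


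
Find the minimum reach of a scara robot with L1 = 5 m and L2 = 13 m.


Given: L1 = 5 m, L2 = 13 m
For a 2-link planar arm, min reach = |L1 - L2| (second link folded back)
Min reach = |5 - 13|
Min reach = 8 m

8 m


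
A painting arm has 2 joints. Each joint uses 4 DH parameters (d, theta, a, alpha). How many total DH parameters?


Given: 2 joints, 4 DH parameters per joint (d, theta, a, alpha)
Total DH parameters = number_of_joints * 4
Total = 2 * 4
Total = 8

8
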